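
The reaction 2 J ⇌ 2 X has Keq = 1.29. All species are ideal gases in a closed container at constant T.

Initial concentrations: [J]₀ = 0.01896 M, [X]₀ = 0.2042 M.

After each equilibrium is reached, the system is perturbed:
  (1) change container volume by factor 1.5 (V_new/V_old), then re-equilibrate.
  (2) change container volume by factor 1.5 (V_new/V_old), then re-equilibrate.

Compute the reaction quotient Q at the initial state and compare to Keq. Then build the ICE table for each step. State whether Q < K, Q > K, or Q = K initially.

Q₀ = 116 vs Keq = 1.29 ⇒ Q>K, reverse
Step 1:
                  J         X
  init      0.01896    0.2042
  Δ         0.08553  -0.08553
  eq         0.1045    0.1187
  solve Keq expr → x = -0.04276; check Q = 1.29
Then change container volume by factor 1.5 (V_new/V_old).
Step 2:
                  J         X
  init      0.06966   0.07912
  Δ               0         0
  eq        0.06966   0.07912
  solve Keq expr → x = 0; check Q = 1.29
Then change container volume by factor 1.5 (V_new/V_old).
Step 3:
                  J         X
  init      0.04644   0.05274
  Δ               0         0
  eq        0.04644   0.05274
  solve Keq expr → x = 0; check Q = 1.29

Q₀ = 116; Q > K (proceeds reverse)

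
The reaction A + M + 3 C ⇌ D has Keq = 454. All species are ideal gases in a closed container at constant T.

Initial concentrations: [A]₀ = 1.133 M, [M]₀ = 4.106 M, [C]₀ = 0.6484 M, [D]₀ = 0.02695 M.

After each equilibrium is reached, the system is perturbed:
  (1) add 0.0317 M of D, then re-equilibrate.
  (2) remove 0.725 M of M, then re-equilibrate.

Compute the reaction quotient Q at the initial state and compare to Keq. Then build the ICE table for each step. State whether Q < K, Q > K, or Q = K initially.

Q₀ = 0.02125; Q < K (proceeds forward)

Q₀ = 0.02125 vs Keq = 454 ⇒ Q<K, forward
Step 1:
                   A          M          C          D
  I            1.133      4.106     0.6484    0.02695
  C           -0.199     -0.199    -0.5969      0.199
  E            0.934      3.907    0.05147     0.2259
  solve Keq expr → x = 0.199; check Q = 454
Then add 0.0317 M of D.
Step 2:
                   A          M          C          D
  I            0.934      3.907    0.05147     0.2576
  C       7.4443e-04 7.4443e-04   0.002233 -7.4443e-04
  E           0.9348      3.908    0.05371     0.2569
  solve Keq expr → x = -7.4443e-04; check Q = 454
Then remove 0.725 M of M.
Step 3:
                   A          M          C          D
  I           0.9348      3.183    0.05371     0.2569
  C         0.001226   0.001226   0.003678  -0.001226
  E            0.936      3.184    0.05738     0.2557
  solve Keq expr → x = -0.001226; check Q = 454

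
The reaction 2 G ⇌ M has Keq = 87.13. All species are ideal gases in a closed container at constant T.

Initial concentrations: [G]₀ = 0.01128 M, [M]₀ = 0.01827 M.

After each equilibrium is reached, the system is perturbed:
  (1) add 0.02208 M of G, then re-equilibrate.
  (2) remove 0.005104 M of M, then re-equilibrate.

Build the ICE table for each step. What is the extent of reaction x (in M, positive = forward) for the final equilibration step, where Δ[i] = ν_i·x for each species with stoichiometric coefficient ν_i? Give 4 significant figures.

x = 7.5175e-04 M

Q₀ = 143.6 vs Keq = 87.13 ⇒ Q>K, reverse
Step 1:
                    G           M
  Initial     0.01128     0.01827
  Change     0.002663   -0.001331
  Equil       0.01394     0.01694
  solve Keq expr → x = -0.001331; check Q = 87.13
Then add 0.02208 M of G.
Step 2:
                    G           M
  Initial     0.03602     0.01694
  Change     -0.01866     0.00933
  Equil       0.01736     0.02627
  solve Keq expr → x = 0.00933; check Q = 87.13
Then remove 0.005104 M of M.
Step 3:
                    G           M
  Initial     0.01736     0.02116
  Change    -0.001504  7.5175e-04
  Equil       0.01586     0.02192
  solve Keq expr → x = 7.5175e-04; check Q = 87.13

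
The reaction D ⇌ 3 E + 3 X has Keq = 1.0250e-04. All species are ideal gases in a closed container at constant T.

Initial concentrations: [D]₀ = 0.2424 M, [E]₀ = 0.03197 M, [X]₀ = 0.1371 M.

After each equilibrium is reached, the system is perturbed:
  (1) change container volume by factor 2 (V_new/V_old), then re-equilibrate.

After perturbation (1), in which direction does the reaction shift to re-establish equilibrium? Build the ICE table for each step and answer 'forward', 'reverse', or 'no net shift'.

Direction: forward

Q₀ = 3.4738e-07 vs Keq = 1.0250e-04 ⇒ Q<K, forward
Step 1:
                    D           E           X
  I            0.2424     0.03197      0.1371
  C           -0.0302     0.09061     0.09061
  E            0.2122      0.1226      0.2277
  solve Keq expr → x = 0.0302; check Q = 1.0250e-04
Then change container volume by factor 2 (V_new/V_old).
Step 2:
                    D           E           X
  I            0.1061     0.06129      0.1139
  C          -0.01956     0.05868     0.05868
  E           0.08654        0.12      0.1725
  solve Keq expr → x = 0.01956; check Q = 1.0250e-04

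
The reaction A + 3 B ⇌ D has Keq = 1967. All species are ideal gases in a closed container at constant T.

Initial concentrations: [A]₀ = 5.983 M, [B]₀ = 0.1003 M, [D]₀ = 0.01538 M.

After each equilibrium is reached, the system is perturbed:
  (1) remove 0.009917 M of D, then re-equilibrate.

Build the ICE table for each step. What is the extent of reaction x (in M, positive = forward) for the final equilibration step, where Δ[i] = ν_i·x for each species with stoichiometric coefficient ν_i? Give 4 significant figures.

Q₀ = 2.548 vs Keq = 1967 ⇒ Q<K, forward
Step 1:
                    A           B           D
  I             5.983      0.1003     0.01538
  C          -0.02827     -0.0848     0.02827
  E             5.955      0.0155     0.04365
  solve Keq expr → x = 0.02827; check Q = 1967
Then remove 0.009917 M of D.
Step 2:
                    A           B           D
  I             5.955      0.0155     0.03373
  C       -4.0639e-04   -0.001219  4.0639e-04
  E             5.954     0.01428     0.03413
  solve Keq expr → x = 4.0639e-04; check Q = 1967

x = 4.0639e-04 M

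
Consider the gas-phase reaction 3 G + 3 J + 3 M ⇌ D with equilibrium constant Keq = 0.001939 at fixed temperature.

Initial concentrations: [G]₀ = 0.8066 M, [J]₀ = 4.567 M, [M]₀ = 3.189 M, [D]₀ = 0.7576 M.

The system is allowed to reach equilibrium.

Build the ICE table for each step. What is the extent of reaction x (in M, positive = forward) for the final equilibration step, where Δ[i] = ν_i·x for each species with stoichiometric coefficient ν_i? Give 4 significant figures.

Q₀ = 4.6731e-04 vs Keq = 0.001939 ⇒ Q<K, forward
Step 1:
                  G         J         M         D
  I          0.8066     4.567     3.189    0.7576
  C         -0.2217   -0.2217   -0.2217   0.07391
  E          0.5849     4.345     2.967    0.8315
  solve Keq expr → x = 0.07391; check Q = 0.001939

x = 0.07391 M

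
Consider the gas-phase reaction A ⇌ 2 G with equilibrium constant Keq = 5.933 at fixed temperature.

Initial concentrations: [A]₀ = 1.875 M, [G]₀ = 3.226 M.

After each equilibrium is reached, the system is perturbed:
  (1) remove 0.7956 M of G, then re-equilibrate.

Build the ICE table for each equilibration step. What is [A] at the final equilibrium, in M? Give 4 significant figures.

[A]_eq = 1.566 M

Q₀ = 5.55 vs Keq = 5.933 ⇒ Q<K, forward
Step 1:
                   A          G
  init         1.875      3.226
  Δ         -0.03778    0.07555
  eq           1.837      3.302
  solve Keq expr → x = 0.03778; check Q = 5.933
Then remove 0.7956 M of G.
Step 2:
                   A          G
  init         1.837      2.506
  Δ          -0.2711     0.5423
  eq           1.566      3.048
  solve Keq expr → x = 0.2711; check Q = 5.933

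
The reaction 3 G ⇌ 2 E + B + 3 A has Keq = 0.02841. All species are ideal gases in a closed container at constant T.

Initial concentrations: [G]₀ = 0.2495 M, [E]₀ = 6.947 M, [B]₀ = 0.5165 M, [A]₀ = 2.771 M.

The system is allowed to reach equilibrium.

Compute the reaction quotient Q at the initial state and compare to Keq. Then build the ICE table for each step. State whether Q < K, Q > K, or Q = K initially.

Q₀ = 3.4148e+04 vs Keq = 0.02841 ⇒ Q>K, reverse
Step 1:
                    G           E           B           A
  Initial      0.2495       6.947      0.5165       2.771
  Change        1.542      -1.028      -0.514      -1.542
  Equil         1.791       5.919    0.002511       1.229
  solve Keq expr → x = -0.514; check Q = 0.02841

Q₀ = 3.4148e+04; Q > K (proceeds reverse)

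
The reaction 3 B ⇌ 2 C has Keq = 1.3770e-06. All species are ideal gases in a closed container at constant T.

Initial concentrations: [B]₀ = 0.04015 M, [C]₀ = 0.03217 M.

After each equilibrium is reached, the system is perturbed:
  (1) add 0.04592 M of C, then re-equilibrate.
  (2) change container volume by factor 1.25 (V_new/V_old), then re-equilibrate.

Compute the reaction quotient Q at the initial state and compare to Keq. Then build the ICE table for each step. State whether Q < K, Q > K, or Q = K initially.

Q₀ = 15.99; Q > K (proceeds reverse)

Q₀ = 15.99 vs Keq = 1.3770e-06 ⇒ Q>K, reverse
Step 1:
                   B          C
  Initial    0.04015    0.03217
  Change     0.04821   -0.03214
  Equil      0.08836 3.0821e-05
  solve Keq expr → x = -0.01607; check Q = 1.3770e-06
Then add 0.04592 M of C.
Step 2:
                   B          C
  Initial    0.08836    0.04595
  Change     0.06882   -0.04588
  Equil       0.1572 7.3121e-05
  solve Keq expr → x = -0.02294; check Q = 1.3770e-06
Then change container volume by factor 1.25 (V_new/V_old).
Step 3:
                   B          C
  Initial     0.1257 5.8497e-05
  Change  9.2549e-06 -6.1699e-06
  Equil       0.1257 5.2327e-05
  solve Keq expr → x = -3.0850e-06; check Q = 1.3770e-06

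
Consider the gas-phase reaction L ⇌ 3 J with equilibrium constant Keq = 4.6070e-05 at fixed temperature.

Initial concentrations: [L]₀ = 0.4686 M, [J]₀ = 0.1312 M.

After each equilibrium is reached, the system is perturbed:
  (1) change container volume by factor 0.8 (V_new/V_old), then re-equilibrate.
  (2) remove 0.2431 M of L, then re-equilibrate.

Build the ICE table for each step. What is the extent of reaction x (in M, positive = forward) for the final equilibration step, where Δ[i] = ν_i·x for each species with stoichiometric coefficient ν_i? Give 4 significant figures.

Q₀ = 0.004819 vs Keq = 4.6070e-05 ⇒ Q>K, reverse
Step 1:
                   L          J
  init        0.4686     0.1312
  Δ          0.03423    -0.1027
  eq          0.5028    0.02851
  solve Keq expr → x = -0.03423; check Q = 4.6070e-05
Then change container volume by factor 0.8 (V_new/V_old).
Step 2:
                   L          J
  init        0.6285    0.03563
  Δ         0.001633  -0.004899
  eq          0.6302    0.03073
  solve Keq expr → x = -0.001633; check Q = 4.6070e-05
Then remove 0.2431 M of L.
Step 3:
                   L          J
  init        0.3871    0.03073
  Δ         0.001525  -0.004574
  eq          0.3886    0.02616
  solve Keq expr → x = -0.001525; check Q = 4.6070e-05

x = -0.001525 M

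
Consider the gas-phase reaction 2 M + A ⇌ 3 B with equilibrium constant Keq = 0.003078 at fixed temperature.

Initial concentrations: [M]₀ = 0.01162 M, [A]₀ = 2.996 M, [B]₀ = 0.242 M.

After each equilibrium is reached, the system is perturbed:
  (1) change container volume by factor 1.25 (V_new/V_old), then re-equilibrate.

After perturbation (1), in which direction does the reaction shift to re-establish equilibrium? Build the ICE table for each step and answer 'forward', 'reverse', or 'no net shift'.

Direction: no net shift

Q₀ = 35.03 vs Keq = 0.003078 ⇒ Q>K, reverse
Step 1:
                  M         A         B
  Initial   0.01162     2.996     0.242
  Change     0.1241   0.06207   -0.1862
  Equil      0.1358     3.058   0.05578
  solve Keq expr → x = -0.06207; check Q = 0.003078
Then change container volume by factor 1.25 (V_new/V_old).
Step 2:
                  M         A         B
  Initial    0.1086     2.446   0.04462
  Change          0         0         0
  Equil      0.1086     2.446   0.04462
  solve Keq expr → x = 0; check Q = 0.003078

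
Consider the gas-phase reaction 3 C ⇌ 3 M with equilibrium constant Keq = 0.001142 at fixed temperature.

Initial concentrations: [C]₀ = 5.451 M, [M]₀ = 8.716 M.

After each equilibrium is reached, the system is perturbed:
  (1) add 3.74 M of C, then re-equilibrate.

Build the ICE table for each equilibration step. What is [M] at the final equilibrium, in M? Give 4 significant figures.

Q₀ = 4.088 vs Keq = 0.001142 ⇒ Q>K, reverse
Step 1:
                    C           M
  I             5.451       8.716
  C             7.375      -7.375
  E             12.83       1.341
  solve Keq expr → x = -2.458; check Q = 0.001142
Then add 3.74 M of C.
Step 2:
                    C           M
  I             16.57       1.341
  C           -0.3539      0.3539
  E             16.21       1.695
  solve Keq expr → x = 0.118; check Q = 0.001142

[M]_eq = 1.695 M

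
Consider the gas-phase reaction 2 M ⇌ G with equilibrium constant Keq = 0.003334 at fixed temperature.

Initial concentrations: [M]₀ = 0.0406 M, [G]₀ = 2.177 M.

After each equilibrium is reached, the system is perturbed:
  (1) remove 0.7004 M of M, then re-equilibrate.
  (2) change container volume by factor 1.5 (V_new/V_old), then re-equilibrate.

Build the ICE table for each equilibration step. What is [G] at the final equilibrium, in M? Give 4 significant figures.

Q₀ = 1321 vs Keq = 0.003334 ⇒ Q>K, reverse
Step 1:
                   M          G
  init        0.0406      2.177
  Δ            4.232     -2.116
  eq           4.273    0.06087
  solve Keq expr → x = -2.116; check Q = 0.003334
Then remove 0.7004 M of M.
Step 2:
                   M          G
  init         3.572    0.06087
  Δ          0.03497   -0.01748
  eq           3.607    0.04339
  solve Keq expr → x = -0.01748; check Q = 0.003334
Then change container volume by factor 1.5 (V_new/V_old).
Step 3:
                   M          G
  init         2.405    0.02892
  Δ          0.01868  -0.009341
  eq           2.424    0.01958
  solve Keq expr → x = -0.009341; check Q = 0.003334

[G]_eq = 0.01958 M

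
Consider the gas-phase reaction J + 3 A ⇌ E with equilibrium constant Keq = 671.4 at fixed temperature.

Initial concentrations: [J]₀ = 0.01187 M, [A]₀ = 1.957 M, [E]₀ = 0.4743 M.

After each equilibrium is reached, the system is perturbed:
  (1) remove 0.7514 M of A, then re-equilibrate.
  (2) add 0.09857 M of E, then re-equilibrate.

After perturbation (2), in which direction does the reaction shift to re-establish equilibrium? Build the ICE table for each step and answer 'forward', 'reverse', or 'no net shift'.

Q₀ = 5.331 vs Keq = 671.4 ⇒ Q<K, forward
Step 1:
                    J           A           E
  init        0.01187       1.957      0.4743
  Δ          -0.01177     -0.0353     0.01177
  eq       1.0201e-04       1.922      0.4861
  solve Keq expr → x = 0.01177; check Q = 671.4
Then remove 0.7514 M of A.
Step 2:
                    J           A           E
  init     1.0201e-04        1.17      0.4861
  Δ        3.4813e-04    0.001044 -3.4813e-04
  eq       4.5015e-04       1.171      0.4857
  solve Keq expr → x = -3.4813e-04; check Q = 671.4
Then add 0.09857 M of E.
Step 3:
                    J           A           E
  init     4.5015e-04       1.171      0.5843
  Δ        9.0889e-05  2.7267e-04 -9.0889e-05
  eq       5.4104e-04       1.172      0.5842
  solve Keq expr → x = -9.0889e-05; check Q = 671.4

Direction: reverse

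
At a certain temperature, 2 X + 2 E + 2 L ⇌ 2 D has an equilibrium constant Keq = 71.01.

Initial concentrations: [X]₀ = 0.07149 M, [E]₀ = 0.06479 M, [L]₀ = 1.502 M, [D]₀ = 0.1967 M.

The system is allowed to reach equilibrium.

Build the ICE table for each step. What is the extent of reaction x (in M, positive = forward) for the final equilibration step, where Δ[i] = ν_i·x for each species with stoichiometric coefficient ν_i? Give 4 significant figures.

Q₀ = 799.4 vs Keq = 71.01 ⇒ Q>K, reverse
Step 1:
                  X         E         L         D
  init      0.07149   0.06479     1.502    0.1967
  Δ         0.04125   0.04125   0.04125  -0.04125
  eq         0.1127     0.106     1.543    0.1555
  solve Keq expr → x = -0.02062; check Q = 71.01

x = -0.02062 M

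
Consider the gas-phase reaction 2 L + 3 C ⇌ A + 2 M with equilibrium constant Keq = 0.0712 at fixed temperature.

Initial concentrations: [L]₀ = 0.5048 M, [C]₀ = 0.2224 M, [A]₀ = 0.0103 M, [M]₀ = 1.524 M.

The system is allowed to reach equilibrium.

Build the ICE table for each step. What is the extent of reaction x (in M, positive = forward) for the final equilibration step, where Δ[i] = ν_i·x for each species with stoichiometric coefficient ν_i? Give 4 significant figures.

x = -0.01016 M

Q₀ = 8.534 vs Keq = 0.0712 ⇒ Q>K, reverse
Step 1:
                  L         C         A         M
  I          0.5048    0.2224    0.0103     1.524
  C         0.02032   0.03048  -0.01016  -0.02032
  E          0.5251    0.2529 1.4042e-04     1.504
  solve Keq expr → x = -0.01016; check Q = 0.0712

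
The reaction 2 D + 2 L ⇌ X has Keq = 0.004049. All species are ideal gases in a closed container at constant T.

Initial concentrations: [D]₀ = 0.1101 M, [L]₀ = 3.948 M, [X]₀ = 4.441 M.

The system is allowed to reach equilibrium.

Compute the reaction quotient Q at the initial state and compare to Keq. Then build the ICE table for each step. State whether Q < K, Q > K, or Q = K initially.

Q₀ = 23.5 vs Keq = 0.004049 ⇒ Q>K, reverse
Step 1:
                   D          L          X
  Initial     0.1101      3.948      4.441
  Change       3.417      3.417     -1.709
  Equil        3.527      7.365      2.732
  solve Keq expr → x = -1.709; check Q = 0.004049

Q₀ = 23.5; Q > K (proceeds reverse)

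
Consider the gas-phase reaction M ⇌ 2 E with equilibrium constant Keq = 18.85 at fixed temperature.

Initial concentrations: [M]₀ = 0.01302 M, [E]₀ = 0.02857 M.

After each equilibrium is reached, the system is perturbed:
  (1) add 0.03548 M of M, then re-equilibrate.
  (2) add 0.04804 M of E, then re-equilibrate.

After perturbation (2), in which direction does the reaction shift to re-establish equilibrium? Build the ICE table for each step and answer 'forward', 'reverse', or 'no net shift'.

Direction: reverse

Q₀ = 0.06269 vs Keq = 18.85 ⇒ Q<K, forward
Step 1:
                    M           E
  Initial     0.01302     0.02857
  Change     -0.01286     0.02573
  Equil    1.5640e-04      0.0543
  solve Keq expr → x = 0.01286; check Q = 18.85
Then add 0.03548 M of M.
Step 2:
                    M           E
  Initial     0.03564      0.0543
  Change     -0.03482     0.06964
  Equil    8.1492e-04      0.1239
  solve Keq expr → x = 0.03482; check Q = 18.85
Then add 0.04804 M of E.
Step 3:
                    M           E
  Initial  8.1492e-04       0.172
  Change   7.2772e-04   -0.001455
  Equil      0.001543      0.1705
  solve Keq expr → x = -7.2772e-04; check Q = 18.85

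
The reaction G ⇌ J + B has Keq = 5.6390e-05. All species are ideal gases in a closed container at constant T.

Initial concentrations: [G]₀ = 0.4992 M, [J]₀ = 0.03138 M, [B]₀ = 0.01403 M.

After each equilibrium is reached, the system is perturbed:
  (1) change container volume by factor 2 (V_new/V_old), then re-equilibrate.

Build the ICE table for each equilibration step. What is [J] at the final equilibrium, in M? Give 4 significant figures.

[J]_eq = 0.0101 M

Q₀ = 8.8193e-04 vs Keq = 5.6390e-05 ⇒ Q>K, reverse
Step 1:
                   G          J          B
  init        0.4992    0.03138    0.01403
  Δ           0.0125    -0.0125    -0.0125
  eq          0.5117    0.01888   0.001528
  solve Keq expr → x = -0.0125; check Q = 5.6390e-05
Then change container volume by factor 2 (V_new/V_old).
Step 2:
                   G          J          B
  init        0.2559   0.009439 7.6423e-04
  Δ       -6.6057e-04 6.6057e-04 6.6057e-04
  eq          0.2552     0.0101   0.001425
  solve Keq expr → x = 6.6057e-04; check Q = 5.6390e-05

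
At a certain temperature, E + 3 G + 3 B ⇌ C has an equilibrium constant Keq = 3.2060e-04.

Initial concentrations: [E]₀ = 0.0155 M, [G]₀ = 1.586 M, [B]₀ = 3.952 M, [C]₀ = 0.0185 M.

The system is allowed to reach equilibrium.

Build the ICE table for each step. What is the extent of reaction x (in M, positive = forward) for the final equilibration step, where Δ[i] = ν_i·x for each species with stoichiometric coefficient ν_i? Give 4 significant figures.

x = -0.01571 M

Q₀ = 0.004847 vs Keq = 3.2060e-04 ⇒ Q>K, reverse
Step 1:
                   E          G          B          C
  Initial     0.0155      1.586      3.952     0.0185
  Change     0.01571    0.04714    0.04714   -0.01571
  Equil      0.03121      1.633      3.999   0.002788
  solve Keq expr → x = -0.01571; check Q = 3.2060e-04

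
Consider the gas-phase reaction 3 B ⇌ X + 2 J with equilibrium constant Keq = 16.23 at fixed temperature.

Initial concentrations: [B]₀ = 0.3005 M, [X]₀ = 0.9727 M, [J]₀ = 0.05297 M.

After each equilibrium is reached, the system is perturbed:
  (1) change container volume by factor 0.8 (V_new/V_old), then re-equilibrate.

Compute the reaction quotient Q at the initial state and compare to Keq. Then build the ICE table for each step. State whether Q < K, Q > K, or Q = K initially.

Q₀ = 0.1006; Q < K (proceeds forward)

Q₀ = 0.1006 vs Keq = 16.23 ⇒ Q<K, forward
Step 1:
                  B         X         J
  Initial    0.3005    0.9727   0.05297
  Change    -0.1774   0.05914    0.1183
  Equil      0.1231     1.032    0.1713
  solve Keq expr → x = 0.05914; check Q = 16.23
Then change container volume by factor 0.8 (V_new/V_old).
Step 2:
                  B         X         J
  Initial    0.1538      1.29    0.2141
  Change          0         0         0
  Equil      0.1538      1.29    0.2141
  solve Keq expr → x = 0; check Q = 16.23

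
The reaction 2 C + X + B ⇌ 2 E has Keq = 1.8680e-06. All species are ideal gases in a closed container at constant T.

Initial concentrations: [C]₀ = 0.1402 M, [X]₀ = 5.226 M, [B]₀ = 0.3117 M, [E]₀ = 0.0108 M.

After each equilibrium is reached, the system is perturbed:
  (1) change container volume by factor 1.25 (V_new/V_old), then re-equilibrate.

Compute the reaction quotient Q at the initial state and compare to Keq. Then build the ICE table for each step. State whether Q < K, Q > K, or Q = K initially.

Q₀ = 0.003643 vs Keq = 1.8680e-06 ⇒ Q>K, reverse
Step 1:
                  C         X         B         E
  Initial    0.1402     5.226    0.3117    0.0108
  Change    0.01053  0.005267  0.005267  -0.01053
  Equil      0.1507     5.231     0.317 2.6528e-04
  solve Keq expr → x = -0.005267; check Q = 1.8680e-06
Then change container volume by factor 1.25 (V_new/V_old).
Step 2:
                  C         X         B         E
  Initial    0.1206     4.185    0.2536 2.1223e-04
  Change  4.2378e-05 2.1189e-05 2.1189e-05 -4.2378e-05
  Equil      0.1206     4.185    0.2536 1.6985e-04
  solve Keq expr → x = -2.1189e-05; check Q = 1.8680e-06

Q₀ = 0.003643; Q > K (proceeds reverse)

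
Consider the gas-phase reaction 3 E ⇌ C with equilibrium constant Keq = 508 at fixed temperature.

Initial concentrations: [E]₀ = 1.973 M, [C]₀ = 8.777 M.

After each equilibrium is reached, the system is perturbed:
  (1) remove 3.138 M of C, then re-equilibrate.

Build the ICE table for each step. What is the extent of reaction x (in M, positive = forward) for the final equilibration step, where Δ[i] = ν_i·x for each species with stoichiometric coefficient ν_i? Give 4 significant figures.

x = 0.01117 M

Q₀ = 1.143 vs Keq = 508 ⇒ Q<K, forward
Step 1:
                  E         C
  init        1.973     8.777
  Δ          -1.709    0.5697
  eq          0.264     9.347
  solve Keq expr → x = 0.5697; check Q = 508
Then remove 3.138 M of C.
Step 2:
                  E         C
  init        0.264     6.209
  Δ        -0.03351   0.01117
  eq         0.2305      6.22
  solve Keq expr → x = 0.01117; check Q = 508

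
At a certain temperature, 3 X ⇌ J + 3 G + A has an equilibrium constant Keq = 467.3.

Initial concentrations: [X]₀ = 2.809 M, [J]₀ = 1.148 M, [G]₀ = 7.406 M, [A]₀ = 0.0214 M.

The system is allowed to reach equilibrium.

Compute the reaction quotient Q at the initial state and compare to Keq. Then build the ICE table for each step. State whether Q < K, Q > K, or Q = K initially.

Q₀ = 0.4502 vs Keq = 467.3 ⇒ Q<K, forward
Step 1:
                  X         J         G         A
  init        2.809     1.148     7.406    0.0214
  Δ          -1.653    0.5509     1.653    0.5509
  eq          1.156     1.699     9.059    0.5723
  solve Keq expr → x = 0.5509; check Q = 467.3

Q₀ = 0.4502; Q < K (proceeds forward)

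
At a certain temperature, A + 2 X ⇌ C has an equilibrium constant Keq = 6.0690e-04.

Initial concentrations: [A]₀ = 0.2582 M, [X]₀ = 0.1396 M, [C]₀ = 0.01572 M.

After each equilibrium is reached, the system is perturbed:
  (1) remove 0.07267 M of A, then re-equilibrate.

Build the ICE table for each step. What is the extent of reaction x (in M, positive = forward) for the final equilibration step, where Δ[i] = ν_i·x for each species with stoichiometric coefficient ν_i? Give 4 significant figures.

x = -1.2900e-06 M

Q₀ = 3.124 vs Keq = 6.0690e-04 ⇒ Q>K, reverse
Step 1:
                    A           X           C
  I            0.2582      0.1396     0.01572
  C           0.01572     0.03143    -0.01572
  E            0.2739       0.171  4.8627e-06
  solve Keq expr → x = -0.01572; check Q = 6.0690e-04
Then remove 0.07267 M of A.
Step 2:
                    A           X           C
  I            0.2012       0.171  4.8627e-06
  C        1.2900e-06  2.5799e-06 -1.2900e-06
  E            0.2012       0.171  3.5728e-06
  solve Keq expr → x = -1.2900e-06; check Q = 6.0690e-04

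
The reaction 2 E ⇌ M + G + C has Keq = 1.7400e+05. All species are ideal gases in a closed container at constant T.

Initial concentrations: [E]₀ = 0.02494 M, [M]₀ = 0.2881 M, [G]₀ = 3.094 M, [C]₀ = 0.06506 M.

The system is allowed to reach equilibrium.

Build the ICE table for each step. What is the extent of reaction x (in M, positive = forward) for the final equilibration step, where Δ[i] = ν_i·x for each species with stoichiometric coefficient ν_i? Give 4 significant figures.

x = 0.01215 M

Q₀ = 93.24 vs Keq = 1.7400e+05 ⇒ Q<K, forward
Step 1:
                   E          M          G          C
  I          0.02494     0.2881      3.094    0.06506
  C          -0.0243    0.01215    0.01215    0.01215
  E       6.4329e-04     0.3002      3.106    0.07721
  solve Keq expr → x = 0.01215; check Q = 1.7400e+05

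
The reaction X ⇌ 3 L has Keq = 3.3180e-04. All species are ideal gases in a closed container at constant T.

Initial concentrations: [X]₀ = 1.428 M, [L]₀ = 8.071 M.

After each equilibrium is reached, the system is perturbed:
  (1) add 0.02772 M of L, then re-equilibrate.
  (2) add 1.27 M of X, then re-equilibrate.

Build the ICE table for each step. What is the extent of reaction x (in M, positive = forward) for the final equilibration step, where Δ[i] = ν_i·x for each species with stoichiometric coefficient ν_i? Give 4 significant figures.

x = 0.003472 M

Q₀ = 368.2 vs Keq = 3.3180e-04 ⇒ Q>K, reverse
Step 1:
                    X           L
  I             1.428       8.071
  C             2.653       -7.96
  E             4.081      0.1106
  solve Keq expr → x = -2.653; check Q = 3.3180e-04
Then add 0.02772 M of L.
Step 2:
                    X           L
  I             4.081      0.1384
  C          0.009212    -0.02764
  E             4.091      0.1107
  solve Keq expr → x = -0.009212; check Q = 3.3180e-04
Then add 1.27 M of X.
Step 3:
                    X           L
  I             5.361      0.1107
  C         -0.003472     0.01042
  E             5.357      0.1211
  solve Keq expr → x = 0.003472; check Q = 3.3180e-04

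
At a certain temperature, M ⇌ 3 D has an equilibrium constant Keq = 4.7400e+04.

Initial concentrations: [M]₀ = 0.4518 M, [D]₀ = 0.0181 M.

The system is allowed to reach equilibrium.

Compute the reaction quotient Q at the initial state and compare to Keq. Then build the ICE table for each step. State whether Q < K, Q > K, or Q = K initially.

Q₀ = 1.3125e-05 vs Keq = 4.7400e+04 ⇒ Q<K, forward
Step 1:
                  M         D
  I          0.4518    0.0181
  C         -0.4517     1.355
  E       5.4645e-05     1.373
  solve Keq expr → x = 0.4517; check Q = 4.7400e+04

Q₀ = 1.3125e-05; Q < K (proceeds forward)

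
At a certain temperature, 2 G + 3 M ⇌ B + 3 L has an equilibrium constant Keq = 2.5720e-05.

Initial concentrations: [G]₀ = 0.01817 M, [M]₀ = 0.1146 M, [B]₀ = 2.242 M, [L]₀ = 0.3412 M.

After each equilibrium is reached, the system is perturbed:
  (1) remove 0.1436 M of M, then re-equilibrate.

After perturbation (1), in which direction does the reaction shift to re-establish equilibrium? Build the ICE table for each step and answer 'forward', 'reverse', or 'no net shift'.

Q₀ = 1.7923e+05 vs Keq = 2.5720e-05 ⇒ Q>K, reverse
Step 1:
                  G         M         B         L
  I         0.01817    0.1146     2.242    0.3412
  C          0.2248    0.3372   -0.1124   -0.3372
  E          0.2429    0.4518      2.13  0.004036
  solve Keq expr → x = -0.1124; check Q = 2.5720e-05
Then remove 0.1436 M of M.
Step 2:
                  G         M         B         L
  I          0.2429    0.3082      2.13  0.004036
  C       8.4327e-04  0.001265 -4.2163e-04 -0.001265
  E          0.2438    0.3094     2.129  0.002771
  solve Keq expr → x = -4.2163e-04; check Q = 2.5720e-05

Direction: reverse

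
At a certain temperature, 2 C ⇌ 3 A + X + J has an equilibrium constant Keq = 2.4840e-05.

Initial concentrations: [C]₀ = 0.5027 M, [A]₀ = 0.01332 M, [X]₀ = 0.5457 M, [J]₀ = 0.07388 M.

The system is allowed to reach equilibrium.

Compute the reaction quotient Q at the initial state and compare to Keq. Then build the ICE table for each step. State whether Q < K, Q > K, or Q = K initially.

Q₀ = 3.7703e-07 vs Keq = 2.4840e-05 ⇒ Q<K, forward
Step 1:
                    C           A           X           J
  I            0.5027     0.01332      0.5457     0.07388
  C          -0.02391     0.03586     0.01195     0.01195
  E            0.4788     0.04918      0.5577     0.08583
  solve Keq expr → x = 0.01195; check Q = 2.4840e-05

Q₀ = 3.7703e-07; Q < K (proceeds forward)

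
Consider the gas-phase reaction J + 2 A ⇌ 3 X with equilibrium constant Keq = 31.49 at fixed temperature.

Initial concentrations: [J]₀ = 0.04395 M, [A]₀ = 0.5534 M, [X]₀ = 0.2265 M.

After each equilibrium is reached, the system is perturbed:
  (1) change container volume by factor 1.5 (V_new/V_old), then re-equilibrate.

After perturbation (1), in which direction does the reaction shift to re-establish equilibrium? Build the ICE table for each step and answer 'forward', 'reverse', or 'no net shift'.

Direction: no net shift

Q₀ = 0.8633 vs Keq = 31.49 ⇒ Q<K, forward
Step 1:
                   J          A          X
  Initial    0.04395     0.5534     0.2265
  Change    -0.03838   -0.07675     0.1151
  Equil     0.005573     0.4766     0.3416
  solve Keq expr → x = 0.03838; check Q = 31.49
Then change container volume by factor 1.5 (V_new/V_old).
Step 2:
                   J          A          X
  Initial   0.003715     0.3178     0.2278
  Change           0          0          0
  Equil     0.003715     0.3178     0.2278
  solve Keq expr → x = 0; check Q = 31.49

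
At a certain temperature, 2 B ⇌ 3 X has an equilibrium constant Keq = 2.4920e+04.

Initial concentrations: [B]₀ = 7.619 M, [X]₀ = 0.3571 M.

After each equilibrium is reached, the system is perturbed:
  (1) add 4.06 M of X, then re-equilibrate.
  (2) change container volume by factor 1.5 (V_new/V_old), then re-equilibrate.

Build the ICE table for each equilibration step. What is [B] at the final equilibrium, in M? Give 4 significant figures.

[B]_eq = 0.2079 M

Q₀ = 7.8447e-04 vs Keq = 2.4920e+04 ⇒ Q<K, forward
Step 1:
                  B         X
  Initial     7.619    0.3571
  Change     -7.375     11.06
  Equil      0.2444     11.42
  solve Keq expr → x = 3.687; check Q = 2.4920e+04
Then add 4.06 M of X.
Step 2:
                  B         X
  Initial    0.2444     15.48
  Change     0.1339   -0.2008
  Equil      0.3783     15.28
  solve Keq expr → x = -0.06693; check Q = 2.4920e+04
Then change container volume by factor 1.5 (V_new/V_old).
Step 3:
                  B         X
  Initial    0.2522     10.19
  Change   -0.04426   0.06639
  Equil      0.2079     10.25
  solve Keq expr → x = 0.02213; check Q = 2.4920e+04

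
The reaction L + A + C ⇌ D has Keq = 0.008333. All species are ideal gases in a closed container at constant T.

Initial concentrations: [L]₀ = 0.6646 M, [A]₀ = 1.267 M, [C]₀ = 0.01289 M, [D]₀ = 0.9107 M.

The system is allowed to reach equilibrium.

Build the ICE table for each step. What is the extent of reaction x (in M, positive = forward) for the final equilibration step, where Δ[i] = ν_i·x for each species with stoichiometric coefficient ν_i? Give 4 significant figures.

Q₀ = 83.9 vs Keq = 0.008333 ⇒ Q>K, reverse
Step 1:
                    L           A           C           D
  Initial      0.6646       1.267     0.01289      0.9107
  Change       0.8857      0.8857      0.8857     -0.8857
  Equil          1.55       2.153      0.8986     0.02499
  solve Keq expr → x = -0.8857; check Q = 0.008333

x = -0.8857 M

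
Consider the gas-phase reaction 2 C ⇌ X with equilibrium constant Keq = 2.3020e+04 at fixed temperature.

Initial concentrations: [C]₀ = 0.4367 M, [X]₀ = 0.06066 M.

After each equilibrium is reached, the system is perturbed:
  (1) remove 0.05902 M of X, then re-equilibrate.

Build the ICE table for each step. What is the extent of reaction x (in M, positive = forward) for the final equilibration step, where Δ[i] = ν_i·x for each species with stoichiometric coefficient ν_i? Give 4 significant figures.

Q₀ = 0.3181 vs Keq = 2.3020e+04 ⇒ Q<K, forward
Step 1:
                   C          X
  init        0.4367    0.06066
  Δ          -0.4332     0.2166
  eq        0.003471     0.2773
  solve Keq expr → x = 0.2166; check Q = 2.3020e+04
Then remove 0.05902 M of X.
Step 2:
                   C          X
  init      0.003471     0.2183
  Δ       -3.9007e-04 1.9503e-04
  eq        0.003081     0.2184
  solve Keq expr → x = 1.9503e-04; check Q = 2.3020e+04

x = 1.9503e-04 M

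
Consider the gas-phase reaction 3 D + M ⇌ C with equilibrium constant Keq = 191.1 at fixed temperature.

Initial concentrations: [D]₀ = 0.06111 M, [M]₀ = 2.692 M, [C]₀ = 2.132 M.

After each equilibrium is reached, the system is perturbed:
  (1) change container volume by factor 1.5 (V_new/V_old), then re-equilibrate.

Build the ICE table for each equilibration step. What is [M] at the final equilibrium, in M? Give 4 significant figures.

Q₀ = 3470 vs Keq = 191.1 ⇒ Q>K, reverse
Step 1:
                  D         M         C
  init      0.06111     2.692     2.132
  Δ         0.09805   0.03268  -0.03268
  eq         0.1592     2.725     2.099
  solve Keq expr → x = -0.03268; check Q = 191.1
Then change container volume by factor 1.5 (V_new/V_old).
Step 2:
                  D         M         C
  init       0.1061     1.816       1.4
  Δ         0.05189    0.0173   -0.0173
  eq          0.158     1.834     1.382
  solve Keq expr → x = -0.0173; check Q = 191.1

[M]_eq = 1.834 M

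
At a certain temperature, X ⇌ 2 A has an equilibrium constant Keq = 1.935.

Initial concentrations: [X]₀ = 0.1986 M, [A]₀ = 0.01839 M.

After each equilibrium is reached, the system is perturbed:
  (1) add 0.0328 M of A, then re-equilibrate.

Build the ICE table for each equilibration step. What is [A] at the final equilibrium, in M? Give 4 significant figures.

[A]_eq = 0.3335 M

Q₀ = 0.001703 vs Keq = 1.935 ⇒ Q<K, forward
Step 1:
                    X           A
  init         0.1986     0.01839
  Δ           -0.1477      0.2954
  eq          0.05089      0.3138
  solve Keq expr → x = 0.1477; check Q = 1.935
Then add 0.0328 M of A.
Step 2:
                    X           A
  init        0.05089      0.3466
  Δ          0.006574    -0.01315
  eq          0.05747      0.3335
  solve Keq expr → x = -0.006574; check Q = 1.935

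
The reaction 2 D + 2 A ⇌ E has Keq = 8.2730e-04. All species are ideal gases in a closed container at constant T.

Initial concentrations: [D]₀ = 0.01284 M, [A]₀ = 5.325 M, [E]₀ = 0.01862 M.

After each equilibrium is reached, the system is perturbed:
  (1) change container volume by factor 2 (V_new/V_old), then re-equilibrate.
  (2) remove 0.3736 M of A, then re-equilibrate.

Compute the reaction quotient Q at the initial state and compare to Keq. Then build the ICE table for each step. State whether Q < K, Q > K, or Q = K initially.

Q₀ = 3.983 vs Keq = 8.2730e-04 ⇒ Q>K, reverse
Step 1:
                  D         A         E
  Initial   0.01284     5.325   0.01862
  Change    0.03712   0.03712  -0.01856
  Equil     0.04996     5.362 5.9375e-05
  solve Keq expr → x = -0.01856; check Q = 8.2730e-04
Then change container volume by factor 2 (V_new/V_old).
Step 2:
                  D         A         E
  Initial   0.02498     2.681 2.9687e-05
  Change  5.1922e-05 5.1922e-05 -2.5961e-05
  Equil     0.02503     2.681 3.7265e-06
  solve Keq expr → x = -2.5961e-05; check Q = 8.2730e-04
Then remove 0.3736 M of A.
Step 3:
                  D         A         E
  Initial   0.02503     2.308 3.7265e-06
  Change  1.9315e-06 1.9315e-06 -9.6576e-07
  Equil     0.02503     2.308 2.7608e-06
  solve Keq expr → x = -9.6576e-07; check Q = 8.2730e-04

Q₀ = 3.983; Q > K (proceeds reverse)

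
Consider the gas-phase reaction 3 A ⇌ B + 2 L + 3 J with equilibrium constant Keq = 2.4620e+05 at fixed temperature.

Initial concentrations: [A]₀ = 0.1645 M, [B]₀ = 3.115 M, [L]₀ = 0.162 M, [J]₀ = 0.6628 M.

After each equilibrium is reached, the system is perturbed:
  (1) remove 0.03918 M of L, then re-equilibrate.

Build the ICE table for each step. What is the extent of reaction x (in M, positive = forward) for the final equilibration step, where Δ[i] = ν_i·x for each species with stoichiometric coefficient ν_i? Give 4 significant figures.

x = 2.6063e-04 M

Q₀ = 5.347 vs Keq = 2.4620e+05 ⇒ Q<K, forward
Step 1:
                  A         B         L         J
  Initial    0.1645     3.115     0.162    0.6628
  Change    -0.1566   0.05218    0.1044    0.1566
  Equil    0.007948     3.167    0.2664    0.8194
  solve Keq expr → x = 0.05218; check Q = 2.4620e+05
Then remove 0.03918 M of L.
Step 2:
                  A         B         L         J
  Initial  0.007948     3.167    0.2272    0.8194
  Change  -7.8189e-04 2.6063e-04 5.2126e-04 7.8189e-04
  Equil    0.007166     3.167    0.2277    0.8201
  solve Keq expr → x = 2.6063e-04; check Q = 2.4620e+05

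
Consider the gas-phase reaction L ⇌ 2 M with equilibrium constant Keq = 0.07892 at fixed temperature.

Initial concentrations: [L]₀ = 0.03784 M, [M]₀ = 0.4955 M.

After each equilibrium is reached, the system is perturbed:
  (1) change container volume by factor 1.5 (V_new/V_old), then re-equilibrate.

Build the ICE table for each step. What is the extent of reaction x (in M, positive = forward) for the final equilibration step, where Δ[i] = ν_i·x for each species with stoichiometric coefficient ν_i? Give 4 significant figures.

Q₀ = 6.488 vs Keq = 0.07892 ⇒ Q>K, reverse
Step 1:
                  L         M
  Initial   0.03784    0.4955
  Change     0.1819   -0.3638
  Equil      0.2197    0.1317
  solve Keq expr → x = -0.1819; check Q = 0.07892
Then change container volume by factor 1.5 (V_new/V_old).
Step 2:
                  L         M
  Initial    0.1465   0.08779
  Change  -0.008317   0.01663
  Equil      0.1382    0.1044
  solve Keq expr → x = 0.008317; check Q = 0.07892

x = 0.008317 M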